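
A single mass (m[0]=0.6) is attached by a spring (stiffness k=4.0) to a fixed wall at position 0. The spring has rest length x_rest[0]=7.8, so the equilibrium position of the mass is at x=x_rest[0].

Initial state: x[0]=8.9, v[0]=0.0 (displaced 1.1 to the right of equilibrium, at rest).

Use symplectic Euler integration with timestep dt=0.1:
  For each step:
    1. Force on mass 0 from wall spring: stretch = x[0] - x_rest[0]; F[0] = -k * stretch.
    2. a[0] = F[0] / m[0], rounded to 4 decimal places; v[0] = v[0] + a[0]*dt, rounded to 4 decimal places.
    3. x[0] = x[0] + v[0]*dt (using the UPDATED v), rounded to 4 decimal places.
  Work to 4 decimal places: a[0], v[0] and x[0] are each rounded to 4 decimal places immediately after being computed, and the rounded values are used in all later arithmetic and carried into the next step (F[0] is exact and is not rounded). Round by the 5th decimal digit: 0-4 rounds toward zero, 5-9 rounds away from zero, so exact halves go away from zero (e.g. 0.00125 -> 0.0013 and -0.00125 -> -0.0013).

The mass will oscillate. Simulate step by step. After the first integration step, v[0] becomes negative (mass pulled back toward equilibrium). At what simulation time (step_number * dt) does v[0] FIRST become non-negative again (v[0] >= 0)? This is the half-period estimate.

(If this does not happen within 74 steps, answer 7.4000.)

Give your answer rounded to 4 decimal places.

Answer: 1.3000

Derivation:
Step 0: x=[8.9000] v=[0.0000]
Step 1: x=[8.8267] v=[-0.7333]
Step 2: x=[8.6849] v=[-1.4178]
Step 3: x=[8.4841] v=[-2.0077]
Step 4: x=[8.2377] v=[-2.4638]
Step 5: x=[7.9621] v=[-2.7556]
Step 6: x=[7.6757] v=[-2.8637]
Step 7: x=[7.3976] v=[-2.7808]
Step 8: x=[7.1464] v=[-2.5125]
Step 9: x=[6.9387] v=[-2.0768]
Step 10: x=[6.7884] v=[-1.5026]
Step 11: x=[6.7056] v=[-0.8282]
Step 12: x=[6.6957] v=[-0.0986]
Step 13: x=[6.7595] v=[0.6376]
First v>=0 after going negative at step 13, time=1.3000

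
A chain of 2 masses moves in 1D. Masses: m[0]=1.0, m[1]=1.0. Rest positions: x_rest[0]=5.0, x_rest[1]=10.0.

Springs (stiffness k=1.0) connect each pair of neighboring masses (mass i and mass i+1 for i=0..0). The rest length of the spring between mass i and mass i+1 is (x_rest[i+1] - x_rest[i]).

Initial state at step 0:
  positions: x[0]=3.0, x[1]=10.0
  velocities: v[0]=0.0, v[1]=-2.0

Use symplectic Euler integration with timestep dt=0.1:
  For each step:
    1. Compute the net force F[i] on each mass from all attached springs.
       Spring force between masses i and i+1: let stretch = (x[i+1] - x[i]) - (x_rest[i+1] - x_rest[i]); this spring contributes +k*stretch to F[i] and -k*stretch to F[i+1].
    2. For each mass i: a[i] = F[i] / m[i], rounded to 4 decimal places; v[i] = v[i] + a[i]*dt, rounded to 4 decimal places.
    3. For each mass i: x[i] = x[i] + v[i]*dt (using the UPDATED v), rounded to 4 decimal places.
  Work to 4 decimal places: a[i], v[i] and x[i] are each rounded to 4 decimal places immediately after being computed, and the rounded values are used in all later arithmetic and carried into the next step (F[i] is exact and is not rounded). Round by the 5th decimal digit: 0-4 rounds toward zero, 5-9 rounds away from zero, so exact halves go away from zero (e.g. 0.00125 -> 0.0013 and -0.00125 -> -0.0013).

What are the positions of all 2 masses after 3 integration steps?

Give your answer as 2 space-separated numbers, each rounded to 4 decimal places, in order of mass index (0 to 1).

Step 0: x=[3.0000 10.0000] v=[0.0000 -2.0000]
Step 1: x=[3.0200 9.7800] v=[0.2000 -2.2000]
Step 2: x=[3.0576 9.5424] v=[0.3760 -2.3760]
Step 3: x=[3.1101 9.2900] v=[0.5245 -2.5245]

Answer: 3.1101 9.2900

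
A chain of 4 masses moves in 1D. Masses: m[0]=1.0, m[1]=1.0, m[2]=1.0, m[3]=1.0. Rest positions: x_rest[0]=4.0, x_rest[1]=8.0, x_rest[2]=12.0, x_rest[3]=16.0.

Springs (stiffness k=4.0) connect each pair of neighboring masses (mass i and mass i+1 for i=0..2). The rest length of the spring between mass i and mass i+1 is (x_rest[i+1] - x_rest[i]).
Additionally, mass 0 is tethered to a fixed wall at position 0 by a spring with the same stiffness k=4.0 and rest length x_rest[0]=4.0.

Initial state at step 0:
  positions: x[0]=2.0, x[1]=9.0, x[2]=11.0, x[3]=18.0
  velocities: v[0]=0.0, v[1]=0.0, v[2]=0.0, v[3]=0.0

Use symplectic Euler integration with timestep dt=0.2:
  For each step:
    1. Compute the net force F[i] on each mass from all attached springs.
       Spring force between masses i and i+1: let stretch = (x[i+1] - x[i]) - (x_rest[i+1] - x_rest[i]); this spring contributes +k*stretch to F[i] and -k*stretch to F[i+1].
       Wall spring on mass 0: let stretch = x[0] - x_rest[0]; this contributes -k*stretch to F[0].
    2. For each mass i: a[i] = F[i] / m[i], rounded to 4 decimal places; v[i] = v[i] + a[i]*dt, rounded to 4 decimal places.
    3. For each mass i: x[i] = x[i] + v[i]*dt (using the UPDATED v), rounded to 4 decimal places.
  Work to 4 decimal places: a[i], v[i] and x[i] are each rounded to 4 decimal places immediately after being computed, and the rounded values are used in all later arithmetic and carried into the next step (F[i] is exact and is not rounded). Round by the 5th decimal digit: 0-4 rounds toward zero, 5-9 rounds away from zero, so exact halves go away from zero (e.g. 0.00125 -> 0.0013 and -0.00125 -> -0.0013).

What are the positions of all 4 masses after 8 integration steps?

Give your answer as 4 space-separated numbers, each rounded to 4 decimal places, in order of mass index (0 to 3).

Answer: 3.8655 10.8501 10.6607 15.7743

Derivation:
Step 0: x=[2.0000 9.0000 11.0000 18.0000] v=[0.0000 0.0000 0.0000 0.0000]
Step 1: x=[2.8000 8.2000 11.8000 17.5200] v=[4.0000 -4.0000 4.0000 -2.4000]
Step 2: x=[4.0160 7.1120 12.9392 16.7648] v=[6.0800 -5.4400 5.6960 -3.7760]
Step 3: x=[5.0848 6.4610 13.7581 16.0375] v=[5.3440 -3.2550 4.0947 -3.6365]
Step 4: x=[5.5602 6.7573 13.7742 15.5855] v=[2.3771 1.4817 0.0805 -2.2600]
Step 5: x=[5.3375 7.9848 12.9574 15.4837] v=[-1.1134 6.1375 -4.0840 -0.5090]
Step 6: x=[4.6844 9.5843 11.7492 15.6177] v=[-3.2656 7.9977 -6.0410 0.6700]
Step 7: x=[4.0658 10.7462 10.8136 15.7727] v=[-3.0932 5.8097 -4.6781 0.7752]
Step 8: x=[3.8655 10.8501 10.6607 15.7743] v=[-1.0015 0.5193 -0.7647 0.0079]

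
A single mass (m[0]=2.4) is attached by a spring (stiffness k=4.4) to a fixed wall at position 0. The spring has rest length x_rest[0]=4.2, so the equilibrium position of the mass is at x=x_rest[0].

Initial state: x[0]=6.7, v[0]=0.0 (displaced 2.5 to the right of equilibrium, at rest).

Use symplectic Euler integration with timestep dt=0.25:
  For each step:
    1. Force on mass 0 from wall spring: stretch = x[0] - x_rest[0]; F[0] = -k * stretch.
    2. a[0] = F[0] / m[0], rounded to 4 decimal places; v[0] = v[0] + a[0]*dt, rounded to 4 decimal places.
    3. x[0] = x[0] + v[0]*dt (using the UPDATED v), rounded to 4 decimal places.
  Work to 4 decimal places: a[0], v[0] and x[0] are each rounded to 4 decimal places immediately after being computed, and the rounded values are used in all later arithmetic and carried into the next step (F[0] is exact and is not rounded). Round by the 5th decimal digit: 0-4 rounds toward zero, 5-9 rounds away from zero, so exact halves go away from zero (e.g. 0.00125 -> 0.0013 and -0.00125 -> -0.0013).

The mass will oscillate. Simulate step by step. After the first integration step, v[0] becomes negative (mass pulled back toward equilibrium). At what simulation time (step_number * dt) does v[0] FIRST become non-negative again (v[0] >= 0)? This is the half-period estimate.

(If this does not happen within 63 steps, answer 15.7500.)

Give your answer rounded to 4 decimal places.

Step 0: x=[6.7000] v=[0.0000]
Step 1: x=[6.4136] v=[-1.1458]
Step 2: x=[5.8735] v=[-2.1604]
Step 3: x=[5.1417] v=[-2.9274]
Step 4: x=[4.3020] v=[-3.3590]
Step 5: x=[3.4506] v=[-3.4058]
Step 6: x=[2.6850] v=[-3.0623]
Step 7: x=[2.0930] v=[-2.3679]
Step 8: x=[1.7425] v=[-1.4022]
Step 9: x=[1.6735] v=[-0.2759]
Step 10: x=[1.8940] v=[0.8821]
First v>=0 after going negative at step 10, time=2.5000

Answer: 2.5000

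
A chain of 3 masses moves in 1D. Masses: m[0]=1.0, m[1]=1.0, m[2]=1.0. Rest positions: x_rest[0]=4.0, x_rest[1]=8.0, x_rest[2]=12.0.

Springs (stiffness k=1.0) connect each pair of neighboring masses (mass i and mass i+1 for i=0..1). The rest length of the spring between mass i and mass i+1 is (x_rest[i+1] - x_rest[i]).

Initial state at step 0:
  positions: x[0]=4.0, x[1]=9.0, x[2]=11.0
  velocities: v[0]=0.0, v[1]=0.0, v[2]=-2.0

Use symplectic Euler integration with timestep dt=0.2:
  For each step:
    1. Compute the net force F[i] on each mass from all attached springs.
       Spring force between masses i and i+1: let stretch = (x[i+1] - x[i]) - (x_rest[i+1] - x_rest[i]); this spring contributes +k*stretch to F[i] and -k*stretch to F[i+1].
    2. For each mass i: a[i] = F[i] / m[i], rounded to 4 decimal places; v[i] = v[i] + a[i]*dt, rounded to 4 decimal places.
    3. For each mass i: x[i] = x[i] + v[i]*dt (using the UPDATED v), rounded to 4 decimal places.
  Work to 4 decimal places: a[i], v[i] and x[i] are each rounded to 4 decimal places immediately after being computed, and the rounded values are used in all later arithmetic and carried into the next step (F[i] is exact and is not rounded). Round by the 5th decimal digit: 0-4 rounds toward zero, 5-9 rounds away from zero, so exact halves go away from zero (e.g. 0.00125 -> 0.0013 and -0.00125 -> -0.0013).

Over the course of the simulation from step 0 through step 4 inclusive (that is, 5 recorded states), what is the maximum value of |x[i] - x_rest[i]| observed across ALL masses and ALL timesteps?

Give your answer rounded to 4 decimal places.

Step 0: x=[4.0000 9.0000 11.0000] v=[0.0000 0.0000 -2.0000]
Step 1: x=[4.0400 8.8800 10.6800] v=[0.2000 -0.6000 -1.6000]
Step 2: x=[4.1136 8.6384 10.4480] v=[0.3680 -1.2080 -1.1600]
Step 3: x=[4.2082 8.2882 10.3036] v=[0.4730 -1.7510 -0.7219]
Step 4: x=[4.3060 7.8554 10.2386] v=[0.4890 -2.1639 -0.3250]
Max displacement = 1.7614

Answer: 1.7614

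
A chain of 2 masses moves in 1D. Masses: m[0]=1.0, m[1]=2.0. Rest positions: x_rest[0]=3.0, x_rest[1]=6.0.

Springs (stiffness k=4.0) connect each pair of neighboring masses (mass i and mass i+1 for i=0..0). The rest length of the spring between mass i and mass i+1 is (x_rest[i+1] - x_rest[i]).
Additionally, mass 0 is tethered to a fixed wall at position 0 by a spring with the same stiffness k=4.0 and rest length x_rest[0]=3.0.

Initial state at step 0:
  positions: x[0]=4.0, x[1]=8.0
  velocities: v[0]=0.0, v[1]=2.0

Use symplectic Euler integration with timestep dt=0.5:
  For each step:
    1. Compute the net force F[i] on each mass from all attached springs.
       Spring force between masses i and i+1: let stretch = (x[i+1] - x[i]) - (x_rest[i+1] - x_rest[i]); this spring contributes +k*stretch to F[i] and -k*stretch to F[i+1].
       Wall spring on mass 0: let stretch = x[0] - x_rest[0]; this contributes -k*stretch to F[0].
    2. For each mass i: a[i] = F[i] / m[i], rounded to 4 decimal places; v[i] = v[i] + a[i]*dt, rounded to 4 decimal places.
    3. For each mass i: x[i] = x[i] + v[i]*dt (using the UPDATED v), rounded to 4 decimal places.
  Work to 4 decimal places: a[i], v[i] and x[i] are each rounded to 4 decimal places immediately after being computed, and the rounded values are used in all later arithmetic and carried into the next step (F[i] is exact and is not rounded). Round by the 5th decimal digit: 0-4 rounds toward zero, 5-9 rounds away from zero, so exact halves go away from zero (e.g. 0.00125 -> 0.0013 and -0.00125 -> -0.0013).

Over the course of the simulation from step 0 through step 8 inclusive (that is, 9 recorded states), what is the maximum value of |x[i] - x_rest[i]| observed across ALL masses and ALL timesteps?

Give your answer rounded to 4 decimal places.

Step 0: x=[4.0000 8.0000] v=[0.0000 2.0000]
Step 1: x=[4.0000 8.5000] v=[0.0000 1.0000]
Step 2: x=[4.5000 8.2500] v=[1.0000 -0.5000]
Step 3: x=[4.2500 7.6250] v=[-0.5000 -1.2500]
Step 4: x=[3.1250 6.8125] v=[-2.2500 -1.6250]
Step 5: x=[2.5625 5.6563] v=[-1.1250 -2.3125]
Step 6: x=[2.5313 4.4532] v=[-0.0624 -2.4063]
Step 7: x=[1.8907 3.7891] v=[-1.2812 -1.3282]
Step 8: x=[1.2578 3.6758] v=[-1.2658 -0.2266]
Max displacement = 2.5000

Answer: 2.5000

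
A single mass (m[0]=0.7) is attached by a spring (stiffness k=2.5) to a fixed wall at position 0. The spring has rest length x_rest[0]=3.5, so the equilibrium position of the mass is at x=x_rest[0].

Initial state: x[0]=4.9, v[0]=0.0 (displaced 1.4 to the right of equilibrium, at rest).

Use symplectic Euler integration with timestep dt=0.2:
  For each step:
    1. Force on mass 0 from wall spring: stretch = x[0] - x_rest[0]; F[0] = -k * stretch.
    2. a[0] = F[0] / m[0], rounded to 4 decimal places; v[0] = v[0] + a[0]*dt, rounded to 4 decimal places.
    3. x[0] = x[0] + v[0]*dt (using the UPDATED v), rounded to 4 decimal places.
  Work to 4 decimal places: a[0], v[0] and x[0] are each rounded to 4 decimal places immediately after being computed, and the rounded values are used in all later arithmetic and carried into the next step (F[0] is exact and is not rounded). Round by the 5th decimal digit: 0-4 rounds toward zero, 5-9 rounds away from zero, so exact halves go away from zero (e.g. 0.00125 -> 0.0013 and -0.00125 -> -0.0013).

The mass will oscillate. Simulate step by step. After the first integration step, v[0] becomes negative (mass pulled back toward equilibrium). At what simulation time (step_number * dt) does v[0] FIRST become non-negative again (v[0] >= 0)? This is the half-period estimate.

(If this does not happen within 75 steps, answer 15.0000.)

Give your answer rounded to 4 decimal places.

Step 0: x=[4.9000] v=[0.0000]
Step 1: x=[4.7000] v=[-1.0000]
Step 2: x=[4.3286] v=[-1.8571]
Step 3: x=[3.8388] v=[-2.4490]
Step 4: x=[3.3006] v=[-2.6910]
Step 5: x=[2.7909] v=[-2.5486]
Step 6: x=[2.3825] v=[-2.0421]
Step 7: x=[2.1337] v=[-1.2439]
Step 8: x=[2.0801] v=[-0.2680]
Step 9: x=[2.2293] v=[0.7462]
First v>=0 after going negative at step 9, time=1.8000

Answer: 1.8000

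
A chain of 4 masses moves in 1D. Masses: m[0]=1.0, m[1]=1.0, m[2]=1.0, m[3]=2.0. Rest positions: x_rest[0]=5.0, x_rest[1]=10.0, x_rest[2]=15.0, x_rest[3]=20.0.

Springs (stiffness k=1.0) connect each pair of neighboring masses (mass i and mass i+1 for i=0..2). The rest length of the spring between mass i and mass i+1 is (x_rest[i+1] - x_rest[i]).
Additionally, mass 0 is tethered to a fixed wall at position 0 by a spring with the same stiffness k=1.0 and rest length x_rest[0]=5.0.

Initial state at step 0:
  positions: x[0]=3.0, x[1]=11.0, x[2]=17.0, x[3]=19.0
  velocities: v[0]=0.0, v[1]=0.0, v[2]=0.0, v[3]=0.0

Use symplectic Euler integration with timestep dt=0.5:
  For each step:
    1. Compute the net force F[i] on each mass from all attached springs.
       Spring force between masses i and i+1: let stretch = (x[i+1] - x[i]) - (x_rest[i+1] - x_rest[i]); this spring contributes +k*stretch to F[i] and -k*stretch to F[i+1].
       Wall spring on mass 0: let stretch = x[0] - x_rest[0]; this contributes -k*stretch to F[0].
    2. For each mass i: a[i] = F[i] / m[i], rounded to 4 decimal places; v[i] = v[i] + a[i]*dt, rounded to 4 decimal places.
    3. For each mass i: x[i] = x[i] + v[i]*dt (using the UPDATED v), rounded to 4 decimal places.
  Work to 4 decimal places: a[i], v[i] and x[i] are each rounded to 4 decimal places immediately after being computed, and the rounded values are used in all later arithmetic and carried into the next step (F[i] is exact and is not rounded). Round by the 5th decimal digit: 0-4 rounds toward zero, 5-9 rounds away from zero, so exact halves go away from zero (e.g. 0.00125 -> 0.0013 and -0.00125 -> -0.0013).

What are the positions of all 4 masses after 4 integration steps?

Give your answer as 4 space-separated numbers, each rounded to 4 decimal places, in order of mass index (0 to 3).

Step 0: x=[3.0000 11.0000 17.0000 19.0000] v=[0.0000 0.0000 0.0000 0.0000]
Step 1: x=[4.2500 10.5000 16.0000 19.3750] v=[2.5000 -1.0000 -2.0000 0.7500]
Step 2: x=[6.0000 9.8125 14.4688 19.9532] v=[3.5000 -1.3750 -3.0625 1.1563]
Step 3: x=[7.2032 9.3360 13.1446 20.4708] v=[2.4063 -0.9531 -2.6485 1.0352]
Step 4: x=[7.1388 9.2784 12.6998 20.6977] v=[-0.1289 -0.1152 -0.8897 0.4537]

Answer: 7.1388 9.2784 12.6998 20.6977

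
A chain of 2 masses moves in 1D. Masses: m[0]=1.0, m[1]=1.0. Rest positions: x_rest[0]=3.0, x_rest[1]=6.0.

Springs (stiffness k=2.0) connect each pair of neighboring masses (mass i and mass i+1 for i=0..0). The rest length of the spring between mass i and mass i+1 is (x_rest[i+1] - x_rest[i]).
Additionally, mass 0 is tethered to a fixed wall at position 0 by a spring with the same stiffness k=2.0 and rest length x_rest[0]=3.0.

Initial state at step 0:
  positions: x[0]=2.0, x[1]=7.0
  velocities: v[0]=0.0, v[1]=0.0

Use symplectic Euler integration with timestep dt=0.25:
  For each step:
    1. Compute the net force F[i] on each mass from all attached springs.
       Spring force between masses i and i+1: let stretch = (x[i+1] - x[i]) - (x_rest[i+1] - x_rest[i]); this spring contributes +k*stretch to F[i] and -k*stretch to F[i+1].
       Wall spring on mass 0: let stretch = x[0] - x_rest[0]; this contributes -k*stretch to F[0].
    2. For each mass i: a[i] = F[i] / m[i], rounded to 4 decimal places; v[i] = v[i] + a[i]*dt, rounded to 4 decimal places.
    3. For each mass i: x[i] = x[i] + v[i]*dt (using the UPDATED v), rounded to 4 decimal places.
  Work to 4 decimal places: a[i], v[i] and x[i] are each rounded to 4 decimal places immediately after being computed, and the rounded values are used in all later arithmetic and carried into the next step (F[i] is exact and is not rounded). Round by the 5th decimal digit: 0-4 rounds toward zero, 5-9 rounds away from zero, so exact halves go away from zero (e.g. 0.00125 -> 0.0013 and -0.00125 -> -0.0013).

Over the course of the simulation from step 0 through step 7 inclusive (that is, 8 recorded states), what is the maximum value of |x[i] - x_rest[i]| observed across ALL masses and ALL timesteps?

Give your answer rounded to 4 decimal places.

Step 0: x=[2.0000 7.0000] v=[0.0000 0.0000]
Step 1: x=[2.3750 6.7500] v=[1.5000 -1.0000]
Step 2: x=[3.0000 6.3281] v=[2.5000 -1.6875]
Step 3: x=[3.6660 5.8652] v=[2.6641 -1.8516]
Step 4: x=[4.1487 5.5024] v=[1.9307 -1.4512]
Step 5: x=[4.2820 5.3454] v=[0.5332 -0.6281]
Step 6: x=[4.0130 5.4305] v=[-1.0761 0.3402]
Step 7: x=[3.4195 5.7134] v=[-2.3739 1.1315]
Max displacement = 1.2820

Answer: 1.2820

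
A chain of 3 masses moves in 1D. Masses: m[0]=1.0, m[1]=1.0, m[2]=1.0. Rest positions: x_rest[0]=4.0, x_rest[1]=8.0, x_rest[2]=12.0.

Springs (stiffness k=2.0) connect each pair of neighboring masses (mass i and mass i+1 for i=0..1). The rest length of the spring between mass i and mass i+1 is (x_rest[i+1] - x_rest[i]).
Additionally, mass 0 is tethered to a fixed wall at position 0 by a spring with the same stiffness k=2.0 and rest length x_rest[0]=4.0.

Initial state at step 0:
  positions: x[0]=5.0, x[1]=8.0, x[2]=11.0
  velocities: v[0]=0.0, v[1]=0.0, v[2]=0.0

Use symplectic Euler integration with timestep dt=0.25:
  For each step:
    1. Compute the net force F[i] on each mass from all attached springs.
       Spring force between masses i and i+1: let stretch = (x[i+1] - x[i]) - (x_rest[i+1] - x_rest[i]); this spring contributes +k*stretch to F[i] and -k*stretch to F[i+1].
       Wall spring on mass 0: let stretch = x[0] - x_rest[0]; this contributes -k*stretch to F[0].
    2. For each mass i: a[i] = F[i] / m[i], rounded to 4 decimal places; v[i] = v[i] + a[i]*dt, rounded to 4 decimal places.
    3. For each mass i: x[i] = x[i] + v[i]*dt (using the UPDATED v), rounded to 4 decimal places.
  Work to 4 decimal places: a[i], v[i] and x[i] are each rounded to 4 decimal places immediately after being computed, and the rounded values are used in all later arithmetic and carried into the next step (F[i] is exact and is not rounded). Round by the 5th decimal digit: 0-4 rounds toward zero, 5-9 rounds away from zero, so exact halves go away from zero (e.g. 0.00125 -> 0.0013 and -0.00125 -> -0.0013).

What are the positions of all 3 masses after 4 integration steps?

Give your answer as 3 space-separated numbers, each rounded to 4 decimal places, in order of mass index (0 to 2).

Step 0: x=[5.0000 8.0000 11.0000] v=[0.0000 0.0000 0.0000]
Step 1: x=[4.7500 8.0000 11.1250] v=[-1.0000 0.0000 0.5000]
Step 2: x=[4.3125 7.9844 11.3594] v=[-1.7500 -0.0625 0.9375]
Step 3: x=[3.7949 7.9317 11.6719] v=[-2.0703 -0.2110 1.2500]
Step 4: x=[3.3201 7.8294 12.0169] v=[-1.8994 -0.4093 1.3799]

Answer: 3.3201 7.8294 12.0169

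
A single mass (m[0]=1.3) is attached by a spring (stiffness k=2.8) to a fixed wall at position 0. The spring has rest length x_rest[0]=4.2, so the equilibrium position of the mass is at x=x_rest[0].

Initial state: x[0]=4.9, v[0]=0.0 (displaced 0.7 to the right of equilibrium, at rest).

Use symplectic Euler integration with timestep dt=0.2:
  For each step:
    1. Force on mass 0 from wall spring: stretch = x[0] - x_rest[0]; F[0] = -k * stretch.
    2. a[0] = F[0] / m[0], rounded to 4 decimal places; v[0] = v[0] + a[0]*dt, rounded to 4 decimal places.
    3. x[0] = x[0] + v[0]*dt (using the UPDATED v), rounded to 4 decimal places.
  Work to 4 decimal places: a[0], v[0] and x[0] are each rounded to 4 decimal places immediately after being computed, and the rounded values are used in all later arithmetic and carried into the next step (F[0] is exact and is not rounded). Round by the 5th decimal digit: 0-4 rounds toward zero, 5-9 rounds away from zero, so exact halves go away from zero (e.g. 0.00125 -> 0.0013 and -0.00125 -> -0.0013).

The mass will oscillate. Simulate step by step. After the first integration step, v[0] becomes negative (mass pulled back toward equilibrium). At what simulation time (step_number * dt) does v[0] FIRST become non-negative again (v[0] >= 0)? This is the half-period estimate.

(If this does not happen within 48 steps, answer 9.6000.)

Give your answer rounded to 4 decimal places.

Answer: 2.2000

Derivation:
Step 0: x=[4.9000] v=[0.0000]
Step 1: x=[4.8397] v=[-0.3015]
Step 2: x=[4.7243] v=[-0.5771]
Step 3: x=[4.5637] v=[-0.8030]
Step 4: x=[4.3718] v=[-0.9597]
Step 5: x=[4.1651] v=[-1.0337]
Step 6: x=[3.9614] v=[-1.0187]
Step 7: x=[3.7782] v=[-0.9159]
Step 8: x=[3.6314] v=[-0.7342]
Step 9: x=[3.5335] v=[-0.4893]
Step 10: x=[3.4931] v=[-0.2022]
Step 11: x=[3.5136] v=[0.1023]
First v>=0 after going negative at step 11, time=2.2000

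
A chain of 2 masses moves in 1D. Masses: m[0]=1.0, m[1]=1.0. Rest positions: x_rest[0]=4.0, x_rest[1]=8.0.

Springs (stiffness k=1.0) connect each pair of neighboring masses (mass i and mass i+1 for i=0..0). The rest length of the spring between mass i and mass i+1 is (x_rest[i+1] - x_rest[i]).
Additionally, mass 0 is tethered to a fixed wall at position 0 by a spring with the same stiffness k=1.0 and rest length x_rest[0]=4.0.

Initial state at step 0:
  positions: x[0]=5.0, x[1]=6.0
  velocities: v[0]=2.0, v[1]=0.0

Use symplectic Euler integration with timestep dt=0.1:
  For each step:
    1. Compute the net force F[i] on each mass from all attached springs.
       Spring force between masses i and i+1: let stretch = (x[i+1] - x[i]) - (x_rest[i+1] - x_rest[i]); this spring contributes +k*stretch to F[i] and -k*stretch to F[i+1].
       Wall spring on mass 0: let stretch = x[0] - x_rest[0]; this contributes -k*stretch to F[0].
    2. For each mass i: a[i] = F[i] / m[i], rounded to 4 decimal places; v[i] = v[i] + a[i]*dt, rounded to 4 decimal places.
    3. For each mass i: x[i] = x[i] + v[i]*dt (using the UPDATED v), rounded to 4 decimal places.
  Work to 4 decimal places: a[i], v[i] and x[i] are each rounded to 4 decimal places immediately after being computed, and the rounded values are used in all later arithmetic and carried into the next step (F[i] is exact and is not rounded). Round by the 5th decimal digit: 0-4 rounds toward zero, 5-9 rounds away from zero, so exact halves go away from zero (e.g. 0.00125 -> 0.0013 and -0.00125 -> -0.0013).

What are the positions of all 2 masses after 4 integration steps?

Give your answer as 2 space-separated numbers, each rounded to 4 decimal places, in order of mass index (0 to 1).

Answer: 5.3769 6.3093

Derivation:
Step 0: x=[5.0000 6.0000] v=[2.0000 0.0000]
Step 1: x=[5.1600 6.0300] v=[1.6000 0.3000]
Step 2: x=[5.2771 6.0913] v=[1.1710 0.6130]
Step 3: x=[5.3496 6.1845] v=[0.7247 0.9316]
Step 4: x=[5.3769 6.3093] v=[0.2732 1.2481]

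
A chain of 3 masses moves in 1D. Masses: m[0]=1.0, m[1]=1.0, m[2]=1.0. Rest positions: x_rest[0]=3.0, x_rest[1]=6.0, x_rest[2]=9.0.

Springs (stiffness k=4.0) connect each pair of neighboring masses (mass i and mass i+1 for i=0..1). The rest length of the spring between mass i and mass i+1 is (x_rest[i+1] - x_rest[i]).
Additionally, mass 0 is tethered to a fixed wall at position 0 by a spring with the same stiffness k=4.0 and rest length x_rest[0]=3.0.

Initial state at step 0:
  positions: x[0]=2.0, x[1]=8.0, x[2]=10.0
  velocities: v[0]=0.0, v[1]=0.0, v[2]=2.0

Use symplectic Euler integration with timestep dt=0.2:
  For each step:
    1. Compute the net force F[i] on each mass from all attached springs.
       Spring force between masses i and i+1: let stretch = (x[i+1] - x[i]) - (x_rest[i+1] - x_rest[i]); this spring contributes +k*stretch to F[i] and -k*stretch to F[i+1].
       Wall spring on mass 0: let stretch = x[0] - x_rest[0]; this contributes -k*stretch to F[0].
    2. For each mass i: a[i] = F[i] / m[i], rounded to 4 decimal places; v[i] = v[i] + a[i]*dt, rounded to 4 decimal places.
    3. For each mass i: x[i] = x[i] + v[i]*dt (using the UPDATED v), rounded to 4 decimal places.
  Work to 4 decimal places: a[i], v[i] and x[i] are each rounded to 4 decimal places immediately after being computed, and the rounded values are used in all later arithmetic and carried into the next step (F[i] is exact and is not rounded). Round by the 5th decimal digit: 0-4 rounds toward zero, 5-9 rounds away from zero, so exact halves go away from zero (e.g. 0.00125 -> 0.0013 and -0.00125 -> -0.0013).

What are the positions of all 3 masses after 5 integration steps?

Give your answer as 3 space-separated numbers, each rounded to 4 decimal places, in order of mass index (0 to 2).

Answer: 4.5952 6.6454 10.7340

Derivation:
Step 0: x=[2.0000 8.0000 10.0000] v=[0.0000 0.0000 2.0000]
Step 1: x=[2.6400 7.3600 10.5600] v=[3.2000 -3.2000 2.8000]
Step 2: x=[3.6128 6.4768 11.0880] v=[4.8640 -4.4160 2.6400]
Step 3: x=[4.4658 5.8732 11.3582] v=[4.2650 -3.0182 1.3510]
Step 4: x=[4.8295 5.9220 11.2308] v=[1.8183 0.2439 -0.6370]
Step 5: x=[4.5952 6.6454 10.7340] v=[-1.1713 3.6169 -2.4840]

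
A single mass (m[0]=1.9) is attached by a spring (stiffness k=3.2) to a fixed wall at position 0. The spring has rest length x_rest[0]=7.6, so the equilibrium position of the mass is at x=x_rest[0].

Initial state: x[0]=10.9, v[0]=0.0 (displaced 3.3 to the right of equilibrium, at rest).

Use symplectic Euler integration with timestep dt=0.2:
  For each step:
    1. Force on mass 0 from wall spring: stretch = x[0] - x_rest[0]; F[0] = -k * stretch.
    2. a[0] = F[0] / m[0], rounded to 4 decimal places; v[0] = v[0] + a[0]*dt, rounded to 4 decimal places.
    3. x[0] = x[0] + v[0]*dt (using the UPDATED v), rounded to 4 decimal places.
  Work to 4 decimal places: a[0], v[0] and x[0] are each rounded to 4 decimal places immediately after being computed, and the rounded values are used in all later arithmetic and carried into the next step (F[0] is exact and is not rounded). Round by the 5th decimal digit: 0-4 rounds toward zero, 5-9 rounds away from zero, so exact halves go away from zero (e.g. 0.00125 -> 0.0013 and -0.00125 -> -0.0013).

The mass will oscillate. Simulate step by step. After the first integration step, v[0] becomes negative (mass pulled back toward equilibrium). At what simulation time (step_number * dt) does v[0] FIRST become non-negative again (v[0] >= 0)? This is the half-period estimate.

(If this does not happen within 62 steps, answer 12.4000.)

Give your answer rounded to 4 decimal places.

Step 0: x=[10.9000] v=[0.0000]
Step 1: x=[10.6777] v=[-1.1116]
Step 2: x=[10.2480] v=[-2.1483]
Step 3: x=[9.6399] v=[-3.0403]
Step 4: x=[8.8944] v=[-3.7274]
Step 5: x=[8.0617] v=[-4.1634]
Step 6: x=[7.1979] v=[-4.3189]
Step 7: x=[6.3612] v=[-4.1835]
Step 8: x=[5.6080] v=[-3.7662]
Step 9: x=[4.9890] v=[-3.0952]
Step 10: x=[4.5459] v=[-2.2157]
Step 11: x=[4.3085] v=[-1.1870]
Step 12: x=[4.2928] v=[-0.0783]
Step 13: x=[4.4999] v=[1.0357]
First v>=0 after going negative at step 13, time=2.6000

Answer: 2.6000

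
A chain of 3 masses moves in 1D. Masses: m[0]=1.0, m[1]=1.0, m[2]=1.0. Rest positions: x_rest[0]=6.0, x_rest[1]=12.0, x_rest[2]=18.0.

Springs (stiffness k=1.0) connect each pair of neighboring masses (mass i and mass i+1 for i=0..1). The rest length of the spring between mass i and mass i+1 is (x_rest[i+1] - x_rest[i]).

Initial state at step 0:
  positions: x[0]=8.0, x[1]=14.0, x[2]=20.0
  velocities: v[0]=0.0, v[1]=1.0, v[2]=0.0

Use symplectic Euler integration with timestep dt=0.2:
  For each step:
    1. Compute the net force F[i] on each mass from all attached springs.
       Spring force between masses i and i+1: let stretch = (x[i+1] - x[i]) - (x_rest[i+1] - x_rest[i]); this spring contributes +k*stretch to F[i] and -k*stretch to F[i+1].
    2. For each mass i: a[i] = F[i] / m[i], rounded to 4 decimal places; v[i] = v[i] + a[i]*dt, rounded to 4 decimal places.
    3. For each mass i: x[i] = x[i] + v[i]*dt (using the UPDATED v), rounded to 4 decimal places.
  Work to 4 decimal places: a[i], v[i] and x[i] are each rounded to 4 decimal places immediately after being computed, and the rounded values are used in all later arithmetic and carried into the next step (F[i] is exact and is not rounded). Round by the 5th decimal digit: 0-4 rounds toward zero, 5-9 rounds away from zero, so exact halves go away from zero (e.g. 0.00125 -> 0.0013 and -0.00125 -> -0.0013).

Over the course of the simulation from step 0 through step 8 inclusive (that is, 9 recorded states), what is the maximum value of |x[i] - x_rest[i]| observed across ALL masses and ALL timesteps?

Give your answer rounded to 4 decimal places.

Answer: 2.7395

Derivation:
Step 0: x=[8.0000 14.0000 20.0000] v=[0.0000 1.0000 0.0000]
Step 1: x=[8.0000 14.2000 20.0000] v=[0.0000 1.0000 0.0000]
Step 2: x=[8.0080 14.3840 20.0080] v=[0.0400 0.9200 0.0400]
Step 3: x=[8.0310 14.5379 20.0310] v=[0.1152 0.7696 0.1152]
Step 4: x=[8.0743 14.6513 20.0743] v=[0.2166 0.5668 0.2166]
Step 5: x=[8.1407 14.7185 20.1407] v=[0.3320 0.3360 0.3320]
Step 6: x=[8.2302 14.7395 20.2302] v=[0.4476 0.1049 0.4476]
Step 7: x=[8.3401 14.7197 20.3401] v=[0.5495 -0.0988 0.5495]
Step 8: x=[8.4652 14.6696 20.4652] v=[0.6254 -0.2506 0.6254]
Max displacement = 2.7395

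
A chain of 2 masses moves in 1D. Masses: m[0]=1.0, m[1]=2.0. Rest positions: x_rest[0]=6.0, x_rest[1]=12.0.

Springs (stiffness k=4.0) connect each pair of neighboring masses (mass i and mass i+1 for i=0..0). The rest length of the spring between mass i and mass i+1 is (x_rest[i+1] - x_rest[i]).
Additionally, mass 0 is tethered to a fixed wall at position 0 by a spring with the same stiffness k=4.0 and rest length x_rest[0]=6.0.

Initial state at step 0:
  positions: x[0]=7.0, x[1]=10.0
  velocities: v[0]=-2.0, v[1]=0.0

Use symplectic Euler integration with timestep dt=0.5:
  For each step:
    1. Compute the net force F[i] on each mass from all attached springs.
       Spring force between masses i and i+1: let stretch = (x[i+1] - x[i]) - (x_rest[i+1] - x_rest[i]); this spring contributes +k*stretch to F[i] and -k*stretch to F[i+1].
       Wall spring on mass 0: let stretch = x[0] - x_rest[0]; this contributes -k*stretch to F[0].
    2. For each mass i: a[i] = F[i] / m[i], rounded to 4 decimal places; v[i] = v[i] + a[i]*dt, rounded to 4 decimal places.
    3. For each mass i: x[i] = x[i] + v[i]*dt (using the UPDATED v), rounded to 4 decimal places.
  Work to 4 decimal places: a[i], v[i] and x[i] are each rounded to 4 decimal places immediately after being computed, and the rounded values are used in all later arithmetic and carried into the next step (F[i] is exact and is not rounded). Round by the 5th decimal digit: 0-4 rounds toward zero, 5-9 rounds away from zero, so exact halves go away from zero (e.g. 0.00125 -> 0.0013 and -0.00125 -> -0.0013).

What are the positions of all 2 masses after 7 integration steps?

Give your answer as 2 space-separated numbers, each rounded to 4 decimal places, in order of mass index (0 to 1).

Answer: 10.0157 12.6016

Derivation:
Step 0: x=[7.0000 10.0000] v=[-2.0000 0.0000]
Step 1: x=[2.0000 11.5000] v=[-10.0000 3.0000]
Step 2: x=[4.5000 11.2500] v=[5.0000 -0.5000]
Step 3: x=[9.2500 10.6250] v=[9.5000 -1.2500]
Step 4: x=[6.1250 12.3125] v=[-6.2500 3.3750]
Step 5: x=[3.0625 13.9063] v=[-6.1250 3.1875]
Step 6: x=[7.7813 13.0782] v=[9.4376 -1.6563]
Step 7: x=[10.0157 12.6016] v=[4.4688 -0.9532]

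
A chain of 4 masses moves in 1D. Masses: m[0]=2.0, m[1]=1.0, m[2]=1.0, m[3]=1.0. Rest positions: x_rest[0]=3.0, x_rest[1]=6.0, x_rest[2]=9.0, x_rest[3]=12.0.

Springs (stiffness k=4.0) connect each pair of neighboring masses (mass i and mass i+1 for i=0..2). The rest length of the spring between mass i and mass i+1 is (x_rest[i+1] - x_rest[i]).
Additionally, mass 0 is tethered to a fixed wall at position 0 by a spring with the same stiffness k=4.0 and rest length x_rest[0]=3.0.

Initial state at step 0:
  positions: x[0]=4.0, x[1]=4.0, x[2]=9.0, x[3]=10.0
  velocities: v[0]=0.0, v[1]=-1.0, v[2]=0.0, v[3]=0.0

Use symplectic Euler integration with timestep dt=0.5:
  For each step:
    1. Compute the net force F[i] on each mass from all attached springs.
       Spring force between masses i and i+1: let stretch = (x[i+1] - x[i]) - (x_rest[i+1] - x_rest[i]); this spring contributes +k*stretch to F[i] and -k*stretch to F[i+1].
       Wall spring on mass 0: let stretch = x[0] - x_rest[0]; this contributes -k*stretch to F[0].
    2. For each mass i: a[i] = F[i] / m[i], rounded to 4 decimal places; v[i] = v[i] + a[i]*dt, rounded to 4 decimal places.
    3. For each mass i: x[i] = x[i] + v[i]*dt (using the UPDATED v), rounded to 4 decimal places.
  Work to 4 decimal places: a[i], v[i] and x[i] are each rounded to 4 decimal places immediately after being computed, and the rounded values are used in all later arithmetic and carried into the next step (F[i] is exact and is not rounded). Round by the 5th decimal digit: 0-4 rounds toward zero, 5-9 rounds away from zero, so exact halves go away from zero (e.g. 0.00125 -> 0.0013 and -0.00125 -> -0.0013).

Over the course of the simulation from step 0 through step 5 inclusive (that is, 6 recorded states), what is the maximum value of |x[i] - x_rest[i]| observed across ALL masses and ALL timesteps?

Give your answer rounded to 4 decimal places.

Answer: 4.0000

Derivation:
Step 0: x=[4.0000 4.0000 9.0000 10.0000] v=[0.0000 -1.0000 0.0000 0.0000]
Step 1: x=[2.0000 8.5000 5.0000 12.0000] v=[-4.0000 9.0000 -8.0000 4.0000]
Step 2: x=[2.2500 3.0000 11.5000 10.0000] v=[0.5000 -11.0000 13.0000 -4.0000]
Step 3: x=[1.7500 5.2500 8.0000 12.5000] v=[-1.0000 4.5000 -7.0000 5.0000]
Step 4: x=[2.1250 6.7500 6.2500 13.5000] v=[0.7500 3.0000 -3.5000 2.0000]
Step 5: x=[3.7500 3.1250 12.2500 10.2500] v=[3.2500 -7.2500 12.0000 -6.5000]
Max displacement = 4.0000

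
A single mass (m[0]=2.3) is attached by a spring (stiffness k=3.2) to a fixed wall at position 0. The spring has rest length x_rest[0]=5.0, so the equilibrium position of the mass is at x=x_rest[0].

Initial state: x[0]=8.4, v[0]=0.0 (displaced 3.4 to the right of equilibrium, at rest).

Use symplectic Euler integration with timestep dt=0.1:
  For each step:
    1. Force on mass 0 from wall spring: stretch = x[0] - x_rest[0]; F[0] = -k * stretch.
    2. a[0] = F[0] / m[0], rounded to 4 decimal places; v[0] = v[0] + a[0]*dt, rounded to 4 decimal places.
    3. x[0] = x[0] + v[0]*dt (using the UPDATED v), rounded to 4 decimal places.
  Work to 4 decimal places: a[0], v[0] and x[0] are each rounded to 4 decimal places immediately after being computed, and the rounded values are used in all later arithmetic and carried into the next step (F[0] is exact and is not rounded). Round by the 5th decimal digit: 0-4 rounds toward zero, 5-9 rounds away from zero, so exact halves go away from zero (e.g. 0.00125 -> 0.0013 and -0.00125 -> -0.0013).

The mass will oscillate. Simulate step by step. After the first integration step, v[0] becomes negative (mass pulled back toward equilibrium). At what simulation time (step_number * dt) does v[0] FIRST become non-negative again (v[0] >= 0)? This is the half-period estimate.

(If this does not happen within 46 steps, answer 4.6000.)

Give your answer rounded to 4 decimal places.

Answer: 2.7000

Derivation:
Step 0: x=[8.4000] v=[0.0000]
Step 1: x=[8.3527] v=[-0.4730]
Step 2: x=[8.2588] v=[-0.9395]
Step 3: x=[8.1195] v=[-1.3929]
Step 4: x=[7.9368] v=[-1.8269]
Step 5: x=[7.7133] v=[-2.2355]
Step 6: x=[7.4520] v=[-2.6130]
Step 7: x=[7.1566] v=[-2.9542]
Step 8: x=[6.8312] v=[-3.2543]
Step 9: x=[6.4803] v=[-3.5091]
Step 10: x=[6.1088] v=[-3.7151]
Step 11: x=[5.7219] v=[-3.8694]
Step 12: x=[5.3249] v=[-3.9698]
Step 13: x=[4.9234] v=[-4.0150]
Step 14: x=[4.5230] v=[-4.0043]
Step 15: x=[4.1292] v=[-3.9379]
Step 16: x=[3.7475] v=[-3.8168]
Step 17: x=[3.3833] v=[-3.6425]
Step 18: x=[3.0415] v=[-3.4176]
Step 19: x=[2.7270] v=[-3.1451]
Step 20: x=[2.4441] v=[-2.8289]
Step 21: x=[2.1968] v=[-2.4733]
Step 22: x=[1.9885] v=[-2.0833]
Step 23: x=[1.8221] v=[-1.6643]
Step 24: x=[1.6999] v=[-1.2222]
Step 25: x=[1.6236] v=[-0.7631]
Step 26: x=[1.5943] v=[-0.2933]
Step 27: x=[1.6124] v=[0.1805]
First v>=0 after going negative at step 27, time=2.7000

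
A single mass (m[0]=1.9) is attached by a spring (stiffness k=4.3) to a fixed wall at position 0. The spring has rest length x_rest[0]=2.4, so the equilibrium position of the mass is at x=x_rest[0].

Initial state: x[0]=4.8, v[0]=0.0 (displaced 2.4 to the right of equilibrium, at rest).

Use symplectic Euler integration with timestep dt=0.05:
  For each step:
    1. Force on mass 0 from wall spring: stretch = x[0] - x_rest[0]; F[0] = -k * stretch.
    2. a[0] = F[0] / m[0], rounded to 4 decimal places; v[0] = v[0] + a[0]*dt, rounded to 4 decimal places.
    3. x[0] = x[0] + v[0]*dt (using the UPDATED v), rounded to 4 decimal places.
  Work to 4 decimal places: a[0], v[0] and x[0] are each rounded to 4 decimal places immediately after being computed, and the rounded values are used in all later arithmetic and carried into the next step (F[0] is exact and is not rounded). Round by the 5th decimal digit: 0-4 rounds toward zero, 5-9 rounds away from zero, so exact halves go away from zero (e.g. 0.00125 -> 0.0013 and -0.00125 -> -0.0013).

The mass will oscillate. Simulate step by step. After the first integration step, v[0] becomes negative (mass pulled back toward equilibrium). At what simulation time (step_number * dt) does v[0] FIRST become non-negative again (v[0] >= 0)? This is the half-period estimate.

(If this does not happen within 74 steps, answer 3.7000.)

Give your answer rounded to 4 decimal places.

Answer: 2.1000

Derivation:
Step 0: x=[4.8000] v=[0.0000]
Step 1: x=[4.7864] v=[-0.2716]
Step 2: x=[4.7593] v=[-0.5416]
Step 3: x=[4.7189] v=[-0.8086]
Step 4: x=[4.6654] v=[-1.0710]
Step 5: x=[4.5990] v=[-1.3274]
Step 6: x=[4.5202] v=[-1.5762]
Step 7: x=[4.4294] v=[-1.8161]
Step 8: x=[4.3271] v=[-2.0457]
Step 9: x=[4.2139] v=[-2.2638]
Step 10: x=[4.0904] v=[-2.4691]
Step 11: x=[3.9574] v=[-2.6604]
Step 12: x=[3.8156] v=[-2.8366]
Step 13: x=[3.6658] v=[-2.9968]
Step 14: x=[3.5088] v=[-3.1400]
Step 15: x=[3.3455] v=[-3.2655]
Step 16: x=[3.1769] v=[-3.3725]
Step 17: x=[3.0039] v=[-3.4604]
Step 18: x=[2.8275] v=[-3.5287]
Step 19: x=[2.6486] v=[-3.5771]
Step 20: x=[2.4683] v=[-3.6052]
Step 21: x=[2.2877] v=[-3.6129]
Step 22: x=[2.1077] v=[-3.6002]
Step 23: x=[1.9293] v=[-3.5671]
Step 24: x=[1.7536] v=[-3.5138]
Step 25: x=[1.5816] v=[-3.4407]
Step 26: x=[1.4142] v=[-3.3481]
Step 27: x=[1.2524] v=[-3.2366]
Step 28: x=[1.0971] v=[-3.1067]
Step 29: x=[0.9491] v=[-2.9593]
Step 30: x=[0.8093] v=[-2.7951]
Step 31: x=[0.6785] v=[-2.6151]
Step 32: x=[0.5575] v=[-2.4203]
Step 33: x=[0.4469] v=[-2.2118]
Step 34: x=[0.3474] v=[-1.9908]
Step 35: x=[0.2595] v=[-1.7585]
Step 36: x=[0.1837] v=[-1.5163]
Step 37: x=[0.1204] v=[-1.2655]
Step 38: x=[0.0700] v=[-1.0075]
Step 39: x=[0.0328] v=[-0.7438]
Step 40: x=[0.0090] v=[-0.4759]
Step 41: x=[-0.0013] v=[-0.2053]
Step 42: x=[0.0020] v=[0.0664]
First v>=0 after going negative at step 42, time=2.1000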